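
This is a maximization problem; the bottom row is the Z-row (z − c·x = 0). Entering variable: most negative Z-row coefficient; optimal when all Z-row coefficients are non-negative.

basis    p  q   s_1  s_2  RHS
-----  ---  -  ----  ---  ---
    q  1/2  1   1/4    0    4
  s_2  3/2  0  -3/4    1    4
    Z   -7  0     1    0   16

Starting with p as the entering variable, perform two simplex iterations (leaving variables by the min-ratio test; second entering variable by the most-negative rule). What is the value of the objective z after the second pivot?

48

Ratio test on column p — row 1: 4/(1/2) = 8; row 2: 4/(3/2) = 8/3. Minimum is 8/3 at row 2 (s_2 leaves); pivot element 3/2.
Pivot on row 2; the Z-row RHS becomes 16 − (-7)·(8/3) = 104/3.
Next entering variable (most negative Z-row entry -5/2): s_1.
Ratio test on column s_1 — row 1: (8/3)/(1/2) = 16/3; row 2: entry -1/2 ≤ 0. Minimum is 16/3 at row 1 (q leaves); pivot element 1/2.
After the second pivot the Z-row RHS is 104/3 − (-5/2)·(16/3) = 48.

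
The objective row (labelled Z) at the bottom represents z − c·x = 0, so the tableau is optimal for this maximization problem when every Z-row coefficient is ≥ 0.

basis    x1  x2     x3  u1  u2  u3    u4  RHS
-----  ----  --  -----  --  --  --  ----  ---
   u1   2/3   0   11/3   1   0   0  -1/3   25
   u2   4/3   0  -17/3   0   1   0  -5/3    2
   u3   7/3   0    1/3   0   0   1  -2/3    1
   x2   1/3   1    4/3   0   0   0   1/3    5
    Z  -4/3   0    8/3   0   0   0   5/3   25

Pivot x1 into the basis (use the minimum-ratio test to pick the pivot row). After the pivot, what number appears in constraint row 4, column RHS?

Ratio test on column x1 — row 1: 25/(2/3) = 75/2; row 2: 2/(4/3) = 3/2; row 3: 1/(7/3) = 3/7; row 4: 5/(1/3) = 15. Minimum is 3/7 at row 3 (u3 leaves); pivot element 7/3.
Divide row 3 by 7/3; eliminate column x1 from the other rows.
Row 4 update in column RHS: 5 − (1/3)·(3/7) = 34/7.

34/7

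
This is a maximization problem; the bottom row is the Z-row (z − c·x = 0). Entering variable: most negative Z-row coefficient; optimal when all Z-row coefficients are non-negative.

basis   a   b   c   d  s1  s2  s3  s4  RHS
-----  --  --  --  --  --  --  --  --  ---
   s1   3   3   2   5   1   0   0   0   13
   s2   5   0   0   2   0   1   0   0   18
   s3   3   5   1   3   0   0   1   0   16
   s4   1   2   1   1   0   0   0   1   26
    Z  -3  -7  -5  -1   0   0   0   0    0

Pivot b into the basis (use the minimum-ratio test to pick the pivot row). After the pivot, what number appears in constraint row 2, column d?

2

Ratio test on column b — row 1: 13/3 = 13/3; row 2: entry 0 ≤ 0; row 3: 16/5 = 16/5; row 4: 26/2 = 13. Minimum is 16/5 at row 3 (s3 leaves); pivot element 5.
Divide row 3 by 5; eliminate column b from the other rows.
Row 2 update in column d: 2 − 0·(3/5) = 2.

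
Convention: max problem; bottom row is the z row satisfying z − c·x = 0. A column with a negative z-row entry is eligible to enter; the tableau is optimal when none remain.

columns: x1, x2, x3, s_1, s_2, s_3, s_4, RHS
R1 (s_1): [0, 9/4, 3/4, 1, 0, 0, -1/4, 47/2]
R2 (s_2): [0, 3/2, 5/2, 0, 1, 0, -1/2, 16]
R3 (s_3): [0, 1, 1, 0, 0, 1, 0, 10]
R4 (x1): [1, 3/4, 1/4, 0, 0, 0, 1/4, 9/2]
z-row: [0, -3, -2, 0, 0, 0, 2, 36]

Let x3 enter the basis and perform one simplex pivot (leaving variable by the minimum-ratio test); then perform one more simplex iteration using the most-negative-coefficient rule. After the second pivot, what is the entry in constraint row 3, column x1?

-2/3

Ratio test on column x3 — row 1: (47/2)/(3/4) = 94/3; row 2: 16/(5/2) = 32/5; row 3: 10/1 = 10; row 4: (9/2)/(1/4) = 18. Minimum is 32/5 at row 2 (s_2 leaves); pivot element 5/2.
Divide row 2 by 5/2; eliminate column x3 from the other rows.
Second iteration: most negative z-row entry is -9/5 in column x2, so x2 enters.
Ratio test on column x2 — row 1: (187/10)/(9/5) = 187/18; row 2: (32/5)/(3/5) = 32/3; row 3: (18/5)/(2/5) = 9; row 4: (29/10)/(3/5) = 29/6. Minimum is 29/6 at row 4 (x1 leaves); pivot element 3/5.
Divide row 4 by 3/5; eliminate column x2 from the other rows.
After both pivots, the entry at constraint row 3, column x1 is -2/3.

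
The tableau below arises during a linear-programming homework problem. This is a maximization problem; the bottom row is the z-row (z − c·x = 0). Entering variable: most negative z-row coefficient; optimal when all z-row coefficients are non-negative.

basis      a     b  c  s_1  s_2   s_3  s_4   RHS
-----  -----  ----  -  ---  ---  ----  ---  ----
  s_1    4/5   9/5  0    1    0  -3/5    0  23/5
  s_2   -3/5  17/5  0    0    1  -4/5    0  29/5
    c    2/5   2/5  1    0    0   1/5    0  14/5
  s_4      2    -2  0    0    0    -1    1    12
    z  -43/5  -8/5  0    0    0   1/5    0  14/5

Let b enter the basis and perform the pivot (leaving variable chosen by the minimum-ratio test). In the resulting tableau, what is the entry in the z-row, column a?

Ratio test on column b — row 1: (23/5)/(9/5) = 23/9; row 2: (29/5)/(17/5) = 29/17; row 3: (14/5)/(2/5) = 7; row 4: entry -2 ≤ 0. Minimum is 29/17 at row 2 (s_2 leaves); pivot element 17/5.
Divide row 2 by 17/5; eliminate column b from the other rows.
z-row update in column a: -43/5 − (-8/5)·(-3/17) = -151/17.

-151/17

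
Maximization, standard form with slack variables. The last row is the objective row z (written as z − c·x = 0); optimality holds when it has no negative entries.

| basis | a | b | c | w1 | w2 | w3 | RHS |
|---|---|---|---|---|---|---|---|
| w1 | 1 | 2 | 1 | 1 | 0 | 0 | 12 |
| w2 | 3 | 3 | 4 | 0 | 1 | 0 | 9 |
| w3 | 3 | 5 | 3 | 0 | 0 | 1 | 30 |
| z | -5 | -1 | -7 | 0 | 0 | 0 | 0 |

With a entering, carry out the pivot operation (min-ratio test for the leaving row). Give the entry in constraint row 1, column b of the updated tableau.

Ratio test on column a — row 1: 12/1 = 12; row 2: 9/3 = 3; row 3: 30/3 = 10. Minimum is 3 at row 2 (w2 leaves); pivot element 3.
Divide row 2 by 3; eliminate column a from the other rows.
Row 1 update in column b: 2 − 1·1 = 1.

1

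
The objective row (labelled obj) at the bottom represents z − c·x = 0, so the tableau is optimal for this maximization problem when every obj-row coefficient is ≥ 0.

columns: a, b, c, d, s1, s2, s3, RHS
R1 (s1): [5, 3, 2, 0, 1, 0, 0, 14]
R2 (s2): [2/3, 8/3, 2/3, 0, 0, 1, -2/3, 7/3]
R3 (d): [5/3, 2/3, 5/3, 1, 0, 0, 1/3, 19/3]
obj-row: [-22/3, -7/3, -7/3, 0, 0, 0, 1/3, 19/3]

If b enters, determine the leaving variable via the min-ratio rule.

Column b entries and ratios — s1: 14/3 = 14/3; s2: (7/3)/(8/3) = 7/8; d: (19/3)/(2/3) = 19/2.
Smallest ratio is 7/8 in the row of s2, so s2 leaves.

s2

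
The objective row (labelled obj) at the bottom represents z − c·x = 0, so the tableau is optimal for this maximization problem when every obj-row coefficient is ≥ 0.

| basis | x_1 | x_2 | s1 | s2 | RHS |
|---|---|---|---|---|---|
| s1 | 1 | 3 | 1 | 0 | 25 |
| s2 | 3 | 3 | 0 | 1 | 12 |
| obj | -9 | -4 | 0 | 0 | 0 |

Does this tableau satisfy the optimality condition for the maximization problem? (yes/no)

no

The obj-row has a negative entry -9 in column x_1, so it is not optimal.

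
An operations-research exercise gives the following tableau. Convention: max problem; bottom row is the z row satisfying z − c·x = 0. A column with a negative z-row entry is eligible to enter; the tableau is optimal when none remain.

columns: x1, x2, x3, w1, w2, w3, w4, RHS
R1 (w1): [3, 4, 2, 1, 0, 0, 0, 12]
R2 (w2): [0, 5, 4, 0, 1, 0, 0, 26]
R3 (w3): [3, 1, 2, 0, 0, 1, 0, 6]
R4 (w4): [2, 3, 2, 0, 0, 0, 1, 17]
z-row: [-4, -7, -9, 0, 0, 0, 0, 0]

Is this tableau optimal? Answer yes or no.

no

The z-row has a negative entry -9 in column x3, so it is not optimal.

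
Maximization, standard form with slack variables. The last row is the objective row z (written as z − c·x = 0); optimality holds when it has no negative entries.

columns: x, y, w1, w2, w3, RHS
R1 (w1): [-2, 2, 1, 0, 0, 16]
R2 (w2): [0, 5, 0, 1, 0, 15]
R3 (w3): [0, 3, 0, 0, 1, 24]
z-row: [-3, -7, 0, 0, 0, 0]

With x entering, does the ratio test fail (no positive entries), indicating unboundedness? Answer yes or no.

Every constraint-row entry in column x is ≤ 0, so increasing x is unbounded.

yes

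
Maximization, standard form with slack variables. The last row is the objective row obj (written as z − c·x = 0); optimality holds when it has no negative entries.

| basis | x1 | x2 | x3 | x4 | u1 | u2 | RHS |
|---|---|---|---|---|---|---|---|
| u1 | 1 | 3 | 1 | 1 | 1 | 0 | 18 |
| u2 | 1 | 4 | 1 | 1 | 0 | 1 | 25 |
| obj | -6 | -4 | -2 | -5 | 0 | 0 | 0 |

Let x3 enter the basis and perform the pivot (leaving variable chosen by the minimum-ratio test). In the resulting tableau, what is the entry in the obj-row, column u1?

2

Ratio test on column x3 — row 1: 18/1 = 18; row 2: 25/1 = 25. Minimum is 18 at row 1 (u1 leaves); pivot element 1.
Divide row 1 by 1; eliminate column x3 from the other rows.
obj-row update in column u1: 0 − (-2)·1 = 2.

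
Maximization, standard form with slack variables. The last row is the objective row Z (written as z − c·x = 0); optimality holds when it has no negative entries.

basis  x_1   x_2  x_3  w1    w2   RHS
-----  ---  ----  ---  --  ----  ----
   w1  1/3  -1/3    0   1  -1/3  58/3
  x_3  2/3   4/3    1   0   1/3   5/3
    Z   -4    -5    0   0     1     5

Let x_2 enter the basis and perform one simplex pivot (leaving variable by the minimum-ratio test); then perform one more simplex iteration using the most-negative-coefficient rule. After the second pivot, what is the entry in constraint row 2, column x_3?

Ratio test on column x_2 — row 1: entry -1/3 ≤ 0; row 2: (5/3)/(4/3) = 5/4. Minimum is 5/4 at row 2 (x_3 leaves); pivot element 4/3.
Divide row 2 by 4/3; eliminate column x_2 from the other rows.
Second iteration: most negative Z-row entry is -3/2 in column x_1, so x_1 enters.
Ratio test on column x_1 — row 1: (79/4)/(1/2) = 79/2; row 2: (5/4)/(1/2) = 5/2. Minimum is 5/2 at row 2 (x_2 leaves); pivot element 1/2.
Divide row 2 by 1/2; eliminate column x_1 from the other rows.
After both pivots, the entry at constraint row 2, column x_3 is 3/2.

3/2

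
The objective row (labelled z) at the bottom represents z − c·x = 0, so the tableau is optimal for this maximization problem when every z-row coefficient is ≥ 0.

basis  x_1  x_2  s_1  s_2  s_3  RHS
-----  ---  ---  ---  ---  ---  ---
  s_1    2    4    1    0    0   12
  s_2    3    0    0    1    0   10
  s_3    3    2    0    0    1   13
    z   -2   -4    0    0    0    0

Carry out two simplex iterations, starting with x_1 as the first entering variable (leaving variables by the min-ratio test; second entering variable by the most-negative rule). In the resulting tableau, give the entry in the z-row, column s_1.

Ratio test on column x_1 — row 1: 12/2 = 6; row 2: 10/3 = 10/3; row 3: 13/3 = 13/3. Minimum is 10/3 at row 2 (s_2 leaves); pivot element 3.
Divide row 2 by 3; eliminate column x_1 from the other rows.
Second iteration: most negative z-row entry is -4 in column x_2, so x_2 enters.
Ratio test on column x_2 — row 1: (16/3)/4 = 4/3; row 2: entry 0 ≤ 0; row 3: 3/2 = 3/2. Minimum is 4/3 at row 1 (s_1 leaves); pivot element 4.
Divide row 1 by 4; eliminate column x_2 from the other rows.
After both pivots, the entry at the z-row, column s_1 is 1.

1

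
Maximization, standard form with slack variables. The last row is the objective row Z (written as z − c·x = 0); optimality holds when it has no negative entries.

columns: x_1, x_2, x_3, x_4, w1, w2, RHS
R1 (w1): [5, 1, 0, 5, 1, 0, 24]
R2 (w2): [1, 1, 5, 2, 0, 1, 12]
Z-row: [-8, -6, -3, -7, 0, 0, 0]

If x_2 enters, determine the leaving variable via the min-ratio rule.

w2

Column x_2 entries and ratios — w1: 24/1 = 24; w2: 12/1 = 12.
Smallest ratio is 12 in the row of w2, so w2 leaves.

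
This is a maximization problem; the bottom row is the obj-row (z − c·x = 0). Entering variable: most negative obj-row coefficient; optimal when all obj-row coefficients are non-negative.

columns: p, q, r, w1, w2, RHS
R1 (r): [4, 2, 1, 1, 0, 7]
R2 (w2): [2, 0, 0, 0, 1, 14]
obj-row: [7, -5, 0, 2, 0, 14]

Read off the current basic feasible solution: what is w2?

w2 is basic (row 2); its value is the RHS of that row, 14.

14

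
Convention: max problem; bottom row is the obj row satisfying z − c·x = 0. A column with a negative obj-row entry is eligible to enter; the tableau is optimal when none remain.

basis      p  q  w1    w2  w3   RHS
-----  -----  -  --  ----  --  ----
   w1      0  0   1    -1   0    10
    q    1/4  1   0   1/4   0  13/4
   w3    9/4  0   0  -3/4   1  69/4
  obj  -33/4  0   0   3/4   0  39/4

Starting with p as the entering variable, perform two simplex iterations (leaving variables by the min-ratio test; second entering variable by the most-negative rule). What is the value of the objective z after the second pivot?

81

Ratio test on column p — row 1: entry 0 ≤ 0; row 2: (13/4)/(1/4) = 13; row 3: (69/4)/(9/4) = 23/3. Minimum is 23/3 at row 3 (w3 leaves); pivot element 9/4.
Pivot on row 3; the obj-row RHS becomes 39/4 − (-33/4)·(23/3) = 73.
Next entering variable (most negative obj-row entry -2): w2.
Ratio test on column w2 — row 1: entry -1 ≤ 0; row 2: (4/3)/(1/3) = 4; row 3: entry -1/3 ≤ 0. Minimum is 4 at row 2 (q leaves); pivot element 1/3.
After the second pivot the obj-row RHS is 73 − (-2)·4 = 81.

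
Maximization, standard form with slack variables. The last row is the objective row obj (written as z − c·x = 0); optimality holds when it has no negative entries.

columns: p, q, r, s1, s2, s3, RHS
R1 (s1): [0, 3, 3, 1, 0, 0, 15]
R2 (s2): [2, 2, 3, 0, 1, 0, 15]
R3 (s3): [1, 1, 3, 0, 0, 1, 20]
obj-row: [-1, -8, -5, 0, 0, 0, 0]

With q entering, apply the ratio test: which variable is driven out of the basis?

Column q entries and ratios — s1: 15/3 = 5; s2: 15/2 = 15/2; s3: 20/1 = 20.
Smallest ratio is 5 in the row of s1, so s1 leaves.

s1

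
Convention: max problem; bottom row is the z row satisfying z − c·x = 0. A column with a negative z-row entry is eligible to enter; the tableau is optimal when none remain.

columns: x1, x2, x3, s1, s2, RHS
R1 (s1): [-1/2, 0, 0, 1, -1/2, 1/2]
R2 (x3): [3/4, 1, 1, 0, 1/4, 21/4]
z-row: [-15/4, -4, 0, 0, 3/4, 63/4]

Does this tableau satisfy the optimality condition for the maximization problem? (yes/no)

no

The z-row has a negative entry -4 in column x2, so it is not optimal.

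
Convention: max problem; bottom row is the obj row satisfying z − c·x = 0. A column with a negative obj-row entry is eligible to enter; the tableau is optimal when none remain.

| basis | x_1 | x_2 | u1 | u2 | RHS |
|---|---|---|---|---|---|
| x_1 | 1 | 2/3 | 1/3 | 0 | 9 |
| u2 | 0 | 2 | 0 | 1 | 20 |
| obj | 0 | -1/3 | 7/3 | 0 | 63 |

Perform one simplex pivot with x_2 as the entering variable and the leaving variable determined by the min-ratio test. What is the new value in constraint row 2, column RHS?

Ratio test on column x_2 — row 1: 9/(2/3) = 27/2; row 2: 20/2 = 10. Minimum is 10 at row 2 (u2 leaves); pivot element 2.
Divide row 2 by 2; eliminate column x_2 from the other rows.
In the new row 2, the RHS entry is the old entry divided by the pivot: 20/2 = 10.

10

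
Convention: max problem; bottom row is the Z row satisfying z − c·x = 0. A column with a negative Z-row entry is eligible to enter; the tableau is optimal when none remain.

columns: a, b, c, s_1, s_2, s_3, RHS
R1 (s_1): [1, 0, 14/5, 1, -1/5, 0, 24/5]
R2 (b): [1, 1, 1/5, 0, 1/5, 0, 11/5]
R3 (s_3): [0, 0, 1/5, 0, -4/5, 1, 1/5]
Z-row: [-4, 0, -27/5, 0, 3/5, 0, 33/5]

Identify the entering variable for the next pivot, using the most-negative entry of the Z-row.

c

Negative Z-row entries: a: -4, c: -27/5.
The most negative is -27/5 in column c, so c enters.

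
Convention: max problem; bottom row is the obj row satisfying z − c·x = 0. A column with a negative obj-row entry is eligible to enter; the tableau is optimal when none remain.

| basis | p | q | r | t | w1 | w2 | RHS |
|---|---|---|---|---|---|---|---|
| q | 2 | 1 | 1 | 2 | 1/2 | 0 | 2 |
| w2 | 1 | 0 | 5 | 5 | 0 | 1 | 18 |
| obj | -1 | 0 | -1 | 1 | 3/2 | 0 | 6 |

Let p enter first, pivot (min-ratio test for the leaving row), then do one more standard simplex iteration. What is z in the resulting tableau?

Ratio test on column p — row 1: 2/2 = 1; row 2: 18/1 = 18. Minimum is 1 at row 1 (q leaves); pivot element 2.
Pivot on row 1; the obj-row RHS becomes 6 − (-1)·1 = 7.
Next entering variable (most negative obj-row entry -1/2): r.
Ratio test on column r — row 1: 1/(1/2) = 2; row 2: 17/(9/2) = 34/9. Minimum is 2 at row 1 (p leaves); pivot element 1/2.
After the second pivot the obj-row RHS is 7 − (-1/2)·2 = 8.

8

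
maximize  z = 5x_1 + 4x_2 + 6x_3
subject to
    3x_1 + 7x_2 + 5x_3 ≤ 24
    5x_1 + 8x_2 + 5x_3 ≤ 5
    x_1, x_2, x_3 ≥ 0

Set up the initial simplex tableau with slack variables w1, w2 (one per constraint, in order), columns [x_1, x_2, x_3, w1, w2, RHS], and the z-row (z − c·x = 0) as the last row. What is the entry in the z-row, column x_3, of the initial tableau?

-6

The z-row carries the negated objective coefficients: the x_3 entry is -6.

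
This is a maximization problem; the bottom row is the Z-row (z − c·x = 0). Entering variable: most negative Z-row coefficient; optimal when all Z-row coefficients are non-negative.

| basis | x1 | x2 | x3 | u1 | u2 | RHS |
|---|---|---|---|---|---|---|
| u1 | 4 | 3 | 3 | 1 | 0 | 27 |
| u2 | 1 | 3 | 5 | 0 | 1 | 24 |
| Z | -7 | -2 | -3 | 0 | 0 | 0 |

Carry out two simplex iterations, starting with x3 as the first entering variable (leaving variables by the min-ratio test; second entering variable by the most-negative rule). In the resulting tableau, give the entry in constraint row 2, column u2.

Ratio test on column x3 — row 1: 27/3 = 9; row 2: 24/5 = 24/5. Minimum is 24/5 at row 2 (u2 leaves); pivot element 5.
Divide row 2 by 5; eliminate column x3 from the other rows.
Second iteration: most negative Z-row entry is -32/5 in column x1, so x1 enters.
Ratio test on column x1 — row 1: (63/5)/(17/5) = 63/17; row 2: (24/5)/(1/5) = 24. Minimum is 63/17 at row 1 (u1 leaves); pivot element 17/5.
Divide row 1 by 17/5; eliminate column x1 from the other rows.
After both pivots, the entry at constraint row 2, column u2 is 4/17.

4/17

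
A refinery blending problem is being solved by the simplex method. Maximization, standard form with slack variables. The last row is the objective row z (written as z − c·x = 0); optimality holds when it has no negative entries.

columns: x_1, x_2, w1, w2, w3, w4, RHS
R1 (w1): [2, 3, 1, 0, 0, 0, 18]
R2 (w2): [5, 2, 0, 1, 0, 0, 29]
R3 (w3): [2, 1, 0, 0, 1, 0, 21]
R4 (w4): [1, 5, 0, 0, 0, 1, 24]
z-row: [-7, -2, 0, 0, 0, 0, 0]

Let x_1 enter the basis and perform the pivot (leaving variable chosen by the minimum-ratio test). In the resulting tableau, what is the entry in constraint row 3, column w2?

-2/5

Ratio test on column x_1 — row 1: 18/2 = 9; row 2: 29/5 = 29/5; row 3: 21/2 = 21/2; row 4: 24/1 = 24. Minimum is 29/5 at row 2 (w2 leaves); pivot element 5.
Divide row 2 by 5; eliminate column x_1 from the other rows.
Row 3 update in column w2: 0 − 2·(1/5) = -2/5.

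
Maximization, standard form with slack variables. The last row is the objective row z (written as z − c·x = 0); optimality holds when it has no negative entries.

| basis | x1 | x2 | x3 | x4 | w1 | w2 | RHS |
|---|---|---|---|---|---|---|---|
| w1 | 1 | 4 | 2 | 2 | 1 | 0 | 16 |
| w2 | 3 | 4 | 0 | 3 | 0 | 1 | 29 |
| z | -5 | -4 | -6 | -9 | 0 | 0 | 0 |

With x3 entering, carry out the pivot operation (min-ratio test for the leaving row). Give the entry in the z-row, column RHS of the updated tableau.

Ratio test on column x3 — row 1: 16/2 = 8; row 2: entry 0 ≤ 0. Minimum is 8 at row 1 (w1 leaves); pivot element 2.
Divide row 1 by 2; eliminate column x3 from the other rows.
z-row update in column RHS: 0 − (-6)·8 = 48.

48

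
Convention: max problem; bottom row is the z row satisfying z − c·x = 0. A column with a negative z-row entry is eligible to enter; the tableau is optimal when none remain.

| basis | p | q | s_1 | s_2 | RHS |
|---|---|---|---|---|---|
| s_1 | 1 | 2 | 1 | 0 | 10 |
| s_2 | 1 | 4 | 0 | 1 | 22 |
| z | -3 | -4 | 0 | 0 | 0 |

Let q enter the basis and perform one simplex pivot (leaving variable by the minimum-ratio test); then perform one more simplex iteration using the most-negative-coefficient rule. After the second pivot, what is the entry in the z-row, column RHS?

Ratio test on column q — row 1: 10/2 = 5; row 2: 22/4 = 11/2. Minimum is 5 at row 1 (s_1 leaves); pivot element 2.
Divide row 1 by 2; eliminate column q from the other rows.
Second iteration: most negative z-row entry is -1 in column p, so p enters.
Ratio test on column p — row 1: 5/(1/2) = 10; row 2: entry -1 ≤ 0. Minimum is 10 at row 1 (q leaves); pivot element 1/2.
Divide row 1 by 1/2; eliminate column p from the other rows.
After both pivots, the entry at the z-row, column RHS is 30.

30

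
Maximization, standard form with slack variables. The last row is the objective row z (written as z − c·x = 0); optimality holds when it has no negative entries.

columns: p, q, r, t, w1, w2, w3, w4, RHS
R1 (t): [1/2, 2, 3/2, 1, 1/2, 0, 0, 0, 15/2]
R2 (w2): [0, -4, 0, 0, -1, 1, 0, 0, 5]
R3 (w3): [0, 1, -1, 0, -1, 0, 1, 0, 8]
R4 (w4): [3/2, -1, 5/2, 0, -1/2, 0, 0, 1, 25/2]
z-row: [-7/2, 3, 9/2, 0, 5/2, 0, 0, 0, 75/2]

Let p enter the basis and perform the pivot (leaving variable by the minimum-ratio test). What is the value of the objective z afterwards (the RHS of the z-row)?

200/3

Ratio test on column p — row 1: (15/2)/(1/2) = 15; row 2: entry 0 ≤ 0; row 3: entry 0 ≤ 0; row 4: (25/2)/(3/2) = 25/3. Minimum is 25/3 at row 4 (w4 leaves); pivot element 3/2.
Pivot on row 4; the z-row RHS becomes 75/2 − (-7/2)·(25/3) = 200/3.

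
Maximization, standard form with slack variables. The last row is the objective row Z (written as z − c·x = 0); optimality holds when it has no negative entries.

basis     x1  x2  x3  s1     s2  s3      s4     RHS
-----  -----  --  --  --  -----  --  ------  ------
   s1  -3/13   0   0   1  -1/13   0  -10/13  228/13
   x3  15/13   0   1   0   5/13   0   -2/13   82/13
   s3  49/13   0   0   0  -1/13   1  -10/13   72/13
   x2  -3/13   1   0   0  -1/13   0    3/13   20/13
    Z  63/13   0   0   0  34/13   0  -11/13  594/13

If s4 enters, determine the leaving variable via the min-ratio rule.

Column s4 entries and ratios — s1: -10/13 ≤ 0, skip; x3: -2/13 ≤ 0, skip; s3: -10/13 ≤ 0, skip; x2: (20/13)/(3/13) = 20/3.
Smallest ratio is 20/3 in the row of x2, so x2 leaves.

x2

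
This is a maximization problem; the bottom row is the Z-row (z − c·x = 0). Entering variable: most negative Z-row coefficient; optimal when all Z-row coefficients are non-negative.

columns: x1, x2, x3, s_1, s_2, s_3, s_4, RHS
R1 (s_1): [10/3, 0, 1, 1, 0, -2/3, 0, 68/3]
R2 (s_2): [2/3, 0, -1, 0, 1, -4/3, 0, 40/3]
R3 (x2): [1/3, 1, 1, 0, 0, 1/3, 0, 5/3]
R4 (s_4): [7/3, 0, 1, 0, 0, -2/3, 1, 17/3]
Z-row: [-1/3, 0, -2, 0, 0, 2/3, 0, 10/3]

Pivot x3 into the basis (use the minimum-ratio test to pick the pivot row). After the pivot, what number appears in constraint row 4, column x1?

Ratio test on column x3 — row 1: (68/3)/1 = 68/3; row 2: entry -1 ≤ 0; row 3: (5/3)/1 = 5/3; row 4: (17/3)/1 = 17/3. Minimum is 5/3 at row 3 (x2 leaves); pivot element 1.
Divide row 3 by 1; eliminate column x3 from the other rows.
Row 4 update in column x1: 7/3 − 1·(1/3) = 2.

2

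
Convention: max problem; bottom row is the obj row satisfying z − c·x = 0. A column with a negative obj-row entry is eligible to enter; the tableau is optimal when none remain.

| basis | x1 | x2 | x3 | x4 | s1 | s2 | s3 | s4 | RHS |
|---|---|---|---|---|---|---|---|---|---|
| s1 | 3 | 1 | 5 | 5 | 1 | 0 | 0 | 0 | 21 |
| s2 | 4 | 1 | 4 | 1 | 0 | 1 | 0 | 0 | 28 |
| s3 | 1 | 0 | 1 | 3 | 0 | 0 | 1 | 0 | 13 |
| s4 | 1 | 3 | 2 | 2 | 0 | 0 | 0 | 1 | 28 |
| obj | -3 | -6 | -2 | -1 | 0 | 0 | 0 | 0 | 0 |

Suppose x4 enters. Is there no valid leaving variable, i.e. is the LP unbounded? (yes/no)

no

Column x4 has positive entries in row(s) 1, 2, 3, 4, so the ratio test bounds it — not unbounded.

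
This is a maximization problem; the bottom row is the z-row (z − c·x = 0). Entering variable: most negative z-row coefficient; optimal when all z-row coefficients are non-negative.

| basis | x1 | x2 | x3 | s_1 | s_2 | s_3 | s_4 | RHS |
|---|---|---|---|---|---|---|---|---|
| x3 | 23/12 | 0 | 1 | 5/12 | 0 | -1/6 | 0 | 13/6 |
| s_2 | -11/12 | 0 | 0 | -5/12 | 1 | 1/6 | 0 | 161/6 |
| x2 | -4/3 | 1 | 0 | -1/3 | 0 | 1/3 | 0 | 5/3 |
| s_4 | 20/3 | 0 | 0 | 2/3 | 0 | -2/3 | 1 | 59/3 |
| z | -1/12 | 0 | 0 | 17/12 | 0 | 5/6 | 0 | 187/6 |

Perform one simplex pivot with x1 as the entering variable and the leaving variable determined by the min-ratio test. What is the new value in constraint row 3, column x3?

16/23

Ratio test on column x1 — row 1: (13/6)/(23/12) = 26/23; row 2: entry -11/12 ≤ 0; row 3: entry -4/3 ≤ 0; row 4: (59/3)/(20/3) = 59/20. Minimum is 26/23 at row 1 (x3 leaves); pivot element 23/12.
Divide row 1 by 23/12; eliminate column x1 from the other rows.
Row 3 update in column x3: 0 − (-4/3)·(12/23) = 16/23.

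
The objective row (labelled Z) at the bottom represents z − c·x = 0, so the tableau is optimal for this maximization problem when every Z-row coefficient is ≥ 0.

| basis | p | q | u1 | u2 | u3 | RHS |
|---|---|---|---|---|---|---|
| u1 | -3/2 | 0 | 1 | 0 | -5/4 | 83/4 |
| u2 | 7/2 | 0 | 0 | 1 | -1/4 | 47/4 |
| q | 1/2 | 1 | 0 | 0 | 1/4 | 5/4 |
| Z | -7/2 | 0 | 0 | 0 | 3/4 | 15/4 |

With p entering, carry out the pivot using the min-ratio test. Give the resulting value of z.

25/2

Ratio test on column p — row 1: entry -3/2 ≤ 0; row 2: (47/4)/(7/2) = 47/14; row 3: (5/4)/(1/2) = 5/2. Minimum is 5/2 at row 3 (q leaves); pivot element 1/2.
Pivot on row 3; the Z-row RHS becomes 15/4 − (-7/2)·(5/2) = 25/2.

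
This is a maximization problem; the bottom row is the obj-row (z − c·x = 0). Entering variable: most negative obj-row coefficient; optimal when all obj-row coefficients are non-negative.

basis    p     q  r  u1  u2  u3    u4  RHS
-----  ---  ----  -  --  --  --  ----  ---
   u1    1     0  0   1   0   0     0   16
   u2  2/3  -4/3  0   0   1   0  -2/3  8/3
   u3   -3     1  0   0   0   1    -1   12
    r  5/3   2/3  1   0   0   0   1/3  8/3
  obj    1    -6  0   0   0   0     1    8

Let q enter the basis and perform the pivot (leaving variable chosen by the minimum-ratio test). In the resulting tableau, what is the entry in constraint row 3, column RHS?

Ratio test on column q — row 1: entry 0 ≤ 0; row 2: entry -4/3 ≤ 0; row 3: 12/1 = 12; row 4: (8/3)/(2/3) = 4. Minimum is 4 at row 4 (r leaves); pivot element 2/3.
Divide row 4 by 2/3; eliminate column q from the other rows.
Row 3 update in column RHS: 12 − 1·4 = 8.

8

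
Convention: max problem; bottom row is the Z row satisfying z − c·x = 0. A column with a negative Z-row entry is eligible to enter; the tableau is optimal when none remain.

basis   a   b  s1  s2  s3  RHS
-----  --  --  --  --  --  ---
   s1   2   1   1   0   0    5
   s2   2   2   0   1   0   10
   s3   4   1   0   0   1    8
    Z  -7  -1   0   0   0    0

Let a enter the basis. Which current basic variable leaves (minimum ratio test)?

s3

Column a entries and ratios — s1: 5/2 = 5/2; s2: 10/2 = 5; s3: 8/4 = 2.
Smallest ratio is 2 in the row of s3, so s3 leaves.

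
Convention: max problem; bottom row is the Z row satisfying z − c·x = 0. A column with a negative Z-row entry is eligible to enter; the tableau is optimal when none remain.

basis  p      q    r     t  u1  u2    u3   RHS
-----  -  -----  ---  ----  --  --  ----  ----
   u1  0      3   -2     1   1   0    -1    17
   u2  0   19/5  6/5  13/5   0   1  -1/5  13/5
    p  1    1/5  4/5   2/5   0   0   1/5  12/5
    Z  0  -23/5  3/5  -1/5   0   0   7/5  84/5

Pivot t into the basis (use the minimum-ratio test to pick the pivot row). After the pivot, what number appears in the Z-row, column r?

Ratio test on column t — row 1: 17/1 = 17; row 2: (13/5)/(13/5) = 1; row 3: (12/5)/(2/5) = 6. Minimum is 1 at row 2 (u2 leaves); pivot element 13/5.
Divide row 2 by 13/5; eliminate column t from the other rows.
Z-row update in column r: 3/5 − (-1/5)·(6/13) = 9/13.

9/13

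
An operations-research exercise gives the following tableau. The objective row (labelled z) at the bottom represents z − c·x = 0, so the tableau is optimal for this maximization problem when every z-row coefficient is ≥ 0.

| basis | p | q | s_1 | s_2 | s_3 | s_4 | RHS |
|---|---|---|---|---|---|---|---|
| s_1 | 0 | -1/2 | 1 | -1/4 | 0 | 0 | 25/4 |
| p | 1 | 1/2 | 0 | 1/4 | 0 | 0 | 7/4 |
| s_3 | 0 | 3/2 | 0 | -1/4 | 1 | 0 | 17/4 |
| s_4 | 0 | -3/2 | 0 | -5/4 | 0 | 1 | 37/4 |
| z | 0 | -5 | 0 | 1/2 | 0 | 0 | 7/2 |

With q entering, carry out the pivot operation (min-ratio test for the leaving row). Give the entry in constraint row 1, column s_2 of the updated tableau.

-1/3

Ratio test on column q — row 1: entry -1/2 ≤ 0; row 2: (7/4)/(1/2) = 7/2; row 3: (17/4)/(3/2) = 17/6; row 4: entry -3/2 ≤ 0. Minimum is 17/6 at row 3 (s_3 leaves); pivot element 3/2.
Divide row 3 by 3/2; eliminate column q from the other rows.
Row 1 update in column s_2: -1/4 − (-1/2)·(-1/6) = -1/3.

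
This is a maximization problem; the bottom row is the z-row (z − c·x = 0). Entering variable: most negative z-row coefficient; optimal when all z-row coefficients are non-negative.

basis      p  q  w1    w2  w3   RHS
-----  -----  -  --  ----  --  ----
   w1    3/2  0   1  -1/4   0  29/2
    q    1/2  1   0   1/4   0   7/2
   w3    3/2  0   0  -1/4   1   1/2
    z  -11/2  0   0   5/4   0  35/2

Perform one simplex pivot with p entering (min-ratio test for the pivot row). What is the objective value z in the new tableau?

58/3

Ratio test on column p — row 1: (29/2)/(3/2) = 29/3; row 2: (7/2)/(1/2) = 7; row 3: (1/2)/(3/2) = 1/3. Minimum is 1/3 at row 3 (w3 leaves); pivot element 3/2.
Pivot on row 3; the z-row RHS becomes 35/2 − (-11/2)·(1/3) = 58/3.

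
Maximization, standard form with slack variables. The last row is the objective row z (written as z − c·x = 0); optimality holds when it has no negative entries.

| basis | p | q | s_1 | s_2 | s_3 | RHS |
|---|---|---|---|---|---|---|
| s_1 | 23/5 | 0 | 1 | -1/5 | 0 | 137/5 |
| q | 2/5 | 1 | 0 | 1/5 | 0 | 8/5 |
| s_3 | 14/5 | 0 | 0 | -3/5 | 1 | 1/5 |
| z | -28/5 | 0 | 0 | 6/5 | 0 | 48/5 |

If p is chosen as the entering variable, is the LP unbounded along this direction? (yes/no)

no

Column p has positive entries in row(s) 1, 2, 3, so the ratio test bounds it — not unbounded.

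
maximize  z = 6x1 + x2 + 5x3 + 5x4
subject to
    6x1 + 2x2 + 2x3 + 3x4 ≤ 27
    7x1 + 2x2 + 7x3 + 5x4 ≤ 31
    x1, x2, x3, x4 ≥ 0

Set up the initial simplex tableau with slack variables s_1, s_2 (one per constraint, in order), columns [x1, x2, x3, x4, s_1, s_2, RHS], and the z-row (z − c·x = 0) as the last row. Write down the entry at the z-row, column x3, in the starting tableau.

-5

The z-row carries the negated objective coefficients: the x3 entry is -5.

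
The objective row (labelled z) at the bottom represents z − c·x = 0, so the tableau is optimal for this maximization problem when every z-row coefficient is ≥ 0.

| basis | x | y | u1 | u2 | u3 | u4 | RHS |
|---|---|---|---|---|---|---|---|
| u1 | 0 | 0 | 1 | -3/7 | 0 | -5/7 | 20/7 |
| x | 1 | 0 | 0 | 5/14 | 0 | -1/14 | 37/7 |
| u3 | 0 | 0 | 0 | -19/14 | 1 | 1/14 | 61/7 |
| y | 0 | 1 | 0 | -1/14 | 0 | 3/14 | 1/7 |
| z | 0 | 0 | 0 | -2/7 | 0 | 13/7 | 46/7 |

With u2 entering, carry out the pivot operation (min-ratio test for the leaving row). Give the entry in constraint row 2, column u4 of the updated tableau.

Ratio test on column u2 — row 1: entry -3/7 ≤ 0; row 2: (37/7)/(5/14) = 74/5; row 3: entry -19/14 ≤ 0; row 4: entry -1/14 ≤ 0. Minimum is 74/5 at row 2 (x leaves); pivot element 5/14.
Divide row 2 by 5/14; eliminate column u2 from the other rows.
In the new row 2, the u4 entry is the old entry divided by the pivot: (-1/14)/(5/14) = -1/5.

-1/5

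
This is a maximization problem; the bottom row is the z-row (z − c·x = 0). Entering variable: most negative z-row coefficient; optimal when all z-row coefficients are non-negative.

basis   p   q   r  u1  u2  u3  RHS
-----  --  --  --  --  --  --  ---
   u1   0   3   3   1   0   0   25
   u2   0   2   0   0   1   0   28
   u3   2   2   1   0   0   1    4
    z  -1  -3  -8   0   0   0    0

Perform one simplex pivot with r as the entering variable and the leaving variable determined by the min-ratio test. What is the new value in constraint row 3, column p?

2

Ratio test on column r — row 1: 25/3 = 25/3; row 2: entry 0 ≤ 0; row 3: 4/1 = 4. Minimum is 4 at row 3 (u3 leaves); pivot element 1.
Divide row 3 by 1; eliminate column r from the other rows.
In the new row 3, the p entry is the old entry divided by the pivot: 2/1 = 2.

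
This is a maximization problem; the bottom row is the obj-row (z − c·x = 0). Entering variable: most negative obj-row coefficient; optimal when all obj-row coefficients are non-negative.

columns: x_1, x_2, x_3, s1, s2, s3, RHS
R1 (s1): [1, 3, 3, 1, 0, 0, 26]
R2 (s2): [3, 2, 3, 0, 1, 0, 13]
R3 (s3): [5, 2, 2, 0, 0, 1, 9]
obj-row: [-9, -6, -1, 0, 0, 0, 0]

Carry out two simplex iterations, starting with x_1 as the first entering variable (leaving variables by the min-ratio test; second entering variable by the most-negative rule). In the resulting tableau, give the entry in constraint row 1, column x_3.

Ratio test on column x_1 — row 1: 26/1 = 26; row 2: 13/3 = 13/3; row 3: 9/5 = 9/5. Minimum is 9/5 at row 3 (s3 leaves); pivot element 5.
Divide row 3 by 5; eliminate column x_1 from the other rows.
Second iteration: most negative obj-row entry is -12/5 in column x_2, so x_2 enters.
Ratio test on column x_2 — row 1: (121/5)/(13/5) = 121/13; row 2: (38/5)/(4/5) = 19/2; row 3: (9/5)/(2/5) = 9/2. Minimum is 9/2 at row 3 (x_1 leaves); pivot element 2/5.
Divide row 3 by 2/5; eliminate column x_2 from the other rows.
After both pivots, the entry at constraint row 1, column x_3 is 0.

0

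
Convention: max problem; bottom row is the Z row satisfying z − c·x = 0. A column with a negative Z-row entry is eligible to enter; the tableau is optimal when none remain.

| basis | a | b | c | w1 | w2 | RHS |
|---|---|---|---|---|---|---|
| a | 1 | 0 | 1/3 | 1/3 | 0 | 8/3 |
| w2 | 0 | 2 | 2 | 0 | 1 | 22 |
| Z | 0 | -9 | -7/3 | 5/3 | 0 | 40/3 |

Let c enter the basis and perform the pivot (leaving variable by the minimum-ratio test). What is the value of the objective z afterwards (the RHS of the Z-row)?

Ratio test on column c — row 1: (8/3)/(1/3) = 8; row 2: 22/2 = 11. Minimum is 8 at row 1 (a leaves); pivot element 1/3.
Pivot on row 1; the Z-row RHS becomes 40/3 − (-7/3)·8 = 32.

32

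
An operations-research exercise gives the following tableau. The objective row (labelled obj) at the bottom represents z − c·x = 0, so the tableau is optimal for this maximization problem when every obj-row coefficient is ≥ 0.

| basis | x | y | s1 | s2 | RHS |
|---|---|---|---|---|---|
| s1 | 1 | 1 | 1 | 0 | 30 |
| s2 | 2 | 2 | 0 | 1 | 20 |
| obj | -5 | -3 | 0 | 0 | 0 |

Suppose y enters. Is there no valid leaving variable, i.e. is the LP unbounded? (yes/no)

Column y has positive entries in row(s) 1, 2, so the ratio test bounds it — not unbounded.

no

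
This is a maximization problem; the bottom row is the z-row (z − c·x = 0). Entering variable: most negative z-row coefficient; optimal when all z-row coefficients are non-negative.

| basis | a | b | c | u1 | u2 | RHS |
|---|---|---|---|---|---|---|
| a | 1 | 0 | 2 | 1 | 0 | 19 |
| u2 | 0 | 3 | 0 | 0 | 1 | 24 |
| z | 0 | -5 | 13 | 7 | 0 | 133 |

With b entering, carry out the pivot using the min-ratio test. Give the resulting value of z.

Ratio test on column b — row 1: entry 0 ≤ 0; row 2: 24/3 = 8. Minimum is 8 at row 2 (u2 leaves); pivot element 3.
Pivot on row 2; the z-row RHS becomes 133 − (-5)·8 = 173.

173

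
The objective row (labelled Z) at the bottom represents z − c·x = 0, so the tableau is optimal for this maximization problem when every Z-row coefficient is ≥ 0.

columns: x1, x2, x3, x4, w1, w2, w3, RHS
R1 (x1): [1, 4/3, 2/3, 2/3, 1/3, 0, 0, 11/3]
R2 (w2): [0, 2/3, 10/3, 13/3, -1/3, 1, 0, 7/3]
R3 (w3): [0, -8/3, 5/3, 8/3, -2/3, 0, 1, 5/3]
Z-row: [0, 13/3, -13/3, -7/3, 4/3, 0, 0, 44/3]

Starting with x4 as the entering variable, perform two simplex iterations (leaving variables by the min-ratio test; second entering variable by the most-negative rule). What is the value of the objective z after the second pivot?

Ratio test on column x4 — row 1: (11/3)/(2/3) = 11/2; row 2: (7/3)/(13/3) = 7/13; row 3: (5/3)/(8/3) = 5/8. Minimum is 7/13 at row 2 (w2 leaves); pivot element 13/3.
Pivot on row 2; the Z-row RHS becomes 44/3 − (-7/3)·(7/13) = 207/13.
Next entering variable (most negative Z-row entry -33/13): x3.
Ratio test on column x3 — row 1: (43/13)/(2/13) = 43/2; row 2: (7/13)/(10/13) = 7/10; row 3: entry -5/13 ≤ 0. Minimum is 7/10 at row 2 (x4 leaves); pivot element 10/13.
After the second pivot the Z-row RHS is 207/13 − (-33/13)·(7/10) = 177/10.

177/10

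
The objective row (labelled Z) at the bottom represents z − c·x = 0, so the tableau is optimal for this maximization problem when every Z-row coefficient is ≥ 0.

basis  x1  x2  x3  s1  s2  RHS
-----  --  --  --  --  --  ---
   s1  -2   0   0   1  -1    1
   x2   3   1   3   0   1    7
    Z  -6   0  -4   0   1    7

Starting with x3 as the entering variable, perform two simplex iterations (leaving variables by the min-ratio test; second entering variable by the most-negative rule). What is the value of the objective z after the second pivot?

21

Ratio test on column x3 — row 1: entry 0 ≤ 0; row 2: 7/3 = 7/3. Minimum is 7/3 at row 2 (x2 leaves); pivot element 3.
Pivot on row 2; the Z-row RHS becomes 7 − (-4)·(7/3) = 49/3.
Next entering variable (most negative Z-row entry -2): x1.
Ratio test on column x1 — row 1: entry -2 ≤ 0; row 2: (7/3)/1 = 7/3. Minimum is 7/3 at row 2 (x3 leaves); pivot element 1.
After the second pivot the Z-row RHS is 49/3 − (-2)·(7/3) = 21.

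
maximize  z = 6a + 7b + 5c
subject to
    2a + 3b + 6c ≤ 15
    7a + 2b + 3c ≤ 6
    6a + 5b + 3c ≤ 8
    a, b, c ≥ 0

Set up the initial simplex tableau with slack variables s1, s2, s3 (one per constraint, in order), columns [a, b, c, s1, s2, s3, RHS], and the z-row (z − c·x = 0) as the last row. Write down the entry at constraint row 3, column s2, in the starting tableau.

0

Slack s2 belongs to constraint 2; its column is the unit vector e_2, so the entry in row 3 is 0.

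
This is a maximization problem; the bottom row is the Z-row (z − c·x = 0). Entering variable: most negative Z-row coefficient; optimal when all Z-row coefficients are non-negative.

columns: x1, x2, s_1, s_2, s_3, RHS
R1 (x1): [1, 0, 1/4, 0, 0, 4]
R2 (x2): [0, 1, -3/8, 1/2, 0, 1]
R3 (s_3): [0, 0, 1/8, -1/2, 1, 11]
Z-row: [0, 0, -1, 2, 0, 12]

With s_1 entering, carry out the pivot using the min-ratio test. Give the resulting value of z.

Ratio test on column s_1 — row 1: 4/(1/4) = 16; row 2: entry -3/8 ≤ 0; row 3: 11/(1/8) = 88. Minimum is 16 at row 1 (x1 leaves); pivot element 1/4.
Pivot on row 1; the Z-row RHS becomes 12 − (-1)·16 = 28.

28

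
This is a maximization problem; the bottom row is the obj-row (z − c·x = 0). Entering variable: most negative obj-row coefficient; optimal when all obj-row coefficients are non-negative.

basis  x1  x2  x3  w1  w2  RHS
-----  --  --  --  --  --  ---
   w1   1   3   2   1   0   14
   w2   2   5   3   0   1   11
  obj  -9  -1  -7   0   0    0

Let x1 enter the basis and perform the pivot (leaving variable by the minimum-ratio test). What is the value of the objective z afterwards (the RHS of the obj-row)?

Ratio test on column x1 — row 1: 14/1 = 14; row 2: 11/2 = 11/2. Minimum is 11/2 at row 2 (w2 leaves); pivot element 2.
Pivot on row 2; the obj-row RHS becomes 0 − (-9)·(11/2) = 99/2.

99/2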